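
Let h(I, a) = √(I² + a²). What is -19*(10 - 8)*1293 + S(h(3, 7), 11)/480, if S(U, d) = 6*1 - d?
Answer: -4716865/96 ≈ -49134.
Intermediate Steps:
S(U, d) = 6 - d
-19*(10 - 8)*1293 + S(h(3, 7), 11)/480 = -19*(10 - 8)*1293 + (6 - 1*11)/480 = -19*2*1293 + (6 - 11)*(1/480) = -38*1293 - 5*1/480 = -49134 - 1/96 = -4716865/96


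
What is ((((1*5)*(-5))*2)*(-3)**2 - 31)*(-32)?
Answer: 15392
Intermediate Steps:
((((1*5)*(-5))*2)*(-3)**2 - 31)*(-32) = (((5*(-5))*2)*9 - 31)*(-32) = (-25*2*9 - 31)*(-32) = (-50*9 - 31)*(-32) = (-450 - 31)*(-32) = -481*(-32) = 15392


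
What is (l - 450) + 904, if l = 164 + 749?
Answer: 1367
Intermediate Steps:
l = 913
(l - 450) + 904 = (913 - 450) + 904 = 463 + 904 = 1367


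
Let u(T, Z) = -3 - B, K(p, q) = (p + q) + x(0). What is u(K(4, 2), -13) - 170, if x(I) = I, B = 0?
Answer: -173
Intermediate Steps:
K(p, q) = p + q (K(p, q) = (p + q) + 0 = p + q)
u(T, Z) = -3 (u(T, Z) = -3 - 1*0 = -3 + 0 = -3)
u(K(4, 2), -13) - 170 = -3 - 170 = -173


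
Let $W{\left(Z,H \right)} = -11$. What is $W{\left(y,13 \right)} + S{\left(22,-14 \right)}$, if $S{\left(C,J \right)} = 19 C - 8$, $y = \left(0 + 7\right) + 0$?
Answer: $399$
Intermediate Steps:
$y = 7$ ($y = 7 + 0 = 7$)
$S{\left(C,J \right)} = -8 + 19 C$
$W{\left(y,13 \right)} + S{\left(22,-14 \right)} = -11 + \left(-8 + 19 \cdot 22\right) = -11 + \left(-8 + 418\right) = -11 + 410 = 399$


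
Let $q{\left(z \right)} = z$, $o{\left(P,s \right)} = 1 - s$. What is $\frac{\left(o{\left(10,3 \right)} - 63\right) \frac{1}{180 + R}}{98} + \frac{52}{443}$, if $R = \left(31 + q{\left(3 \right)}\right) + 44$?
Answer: $\frac{1285973}{11200812} \approx 0.11481$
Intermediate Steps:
$R = 78$ ($R = \left(31 + 3\right) + 44 = 34 + 44 = 78$)
$\frac{\left(o{\left(10,3 \right)} - 63\right) \frac{1}{180 + R}}{98} + \frac{52}{443} = \frac{\left(\left(1 - 3\right) - 63\right) \frac{1}{180 + 78}}{98} + \frac{52}{443} = \frac{\left(1 - 3\right) - 63}{258} \cdot \frac{1}{98} + 52 \cdot \frac{1}{443} = \left(-2 - 63\right) \frac{1}{258} \cdot \frac{1}{98} + \frac{52}{443} = \left(-65\right) \frac{1}{258} \cdot \frac{1}{98} + \frac{52}{443} = \left(- \frac{65}{258}\right) \frac{1}{98} + \frac{52}{443} = - \frac{65}{25284} + \frac{52}{443} = \frac{1285973}{11200812}$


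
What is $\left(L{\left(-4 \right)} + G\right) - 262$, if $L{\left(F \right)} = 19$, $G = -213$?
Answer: $-456$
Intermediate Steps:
$\left(L{\left(-4 \right)} + G\right) - 262 = \left(19 - 213\right) - 262 = -194 - 262 = -456$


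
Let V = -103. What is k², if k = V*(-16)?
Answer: 2715904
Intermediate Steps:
k = 1648 (k = -103*(-16) = 1648)
k² = 1648² = 2715904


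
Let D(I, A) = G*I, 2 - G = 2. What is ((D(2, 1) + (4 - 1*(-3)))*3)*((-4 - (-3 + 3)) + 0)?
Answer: -84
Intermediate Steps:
G = 0 (G = 2 - 1*2 = 2 - 2 = 0)
D(I, A) = 0 (D(I, A) = 0*I = 0)
((D(2, 1) + (4 - 1*(-3)))*3)*((-4 - (-3 + 3)) + 0) = ((0 + (4 - 1*(-3)))*3)*((-4 - (-3 + 3)) + 0) = ((0 + (4 + 3))*3)*((-4 - 1*0) + 0) = ((0 + 7)*3)*((-4 + 0) + 0) = (7*3)*(-4 + 0) = 21*(-4) = -84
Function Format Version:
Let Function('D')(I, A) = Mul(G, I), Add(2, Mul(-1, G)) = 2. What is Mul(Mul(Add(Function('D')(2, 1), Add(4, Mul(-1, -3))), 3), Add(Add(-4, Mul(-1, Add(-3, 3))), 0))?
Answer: -84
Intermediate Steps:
G = 0 (G = Add(2, Mul(-1, 2)) = Add(2, -2) = 0)
Function('D')(I, A) = 0 (Function('D')(I, A) = Mul(0, I) = 0)
Mul(Mul(Add(Function('D')(2, 1), Add(4, Mul(-1, -3))), 3), Add(Add(-4, Mul(-1, Add(-3, 3))), 0)) = Mul(Mul(Add(0, Add(4, Mul(-1, -3))), 3), Add(Add(-4, Mul(-1, Add(-3, 3))), 0)) = Mul(Mul(Add(0, Add(4, 3)), 3), Add(Add(-4, Mul(-1, 0)), 0)) = Mul(Mul(Add(0, 7), 3), Add(Add(-4, 0), 0)) = Mul(Mul(7, 3), Add(-4, 0)) = Mul(21, -4) = -84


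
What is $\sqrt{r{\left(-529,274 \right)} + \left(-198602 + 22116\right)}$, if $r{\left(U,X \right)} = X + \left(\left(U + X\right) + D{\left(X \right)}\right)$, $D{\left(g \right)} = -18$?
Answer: $i \sqrt{176485} \approx 420.1 i$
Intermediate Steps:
$r{\left(U,X \right)} = -18 + U + 2 X$ ($r{\left(U,X \right)} = X - \left(18 - U - X\right) = X + \left(-18 + U + X\right) = -18 + U + 2 X$)
$\sqrt{r{\left(-529,274 \right)} + \left(-198602 + 22116\right)} = \sqrt{\left(-18 - 529 + 2 \cdot 274\right) + \left(-198602 + 22116\right)} = \sqrt{\left(-18 - 529 + 548\right) - 176486} = \sqrt{1 - 176486} = \sqrt{-176485} = i \sqrt{176485}$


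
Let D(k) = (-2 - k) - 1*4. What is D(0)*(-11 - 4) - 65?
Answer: 25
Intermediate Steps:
D(k) = -6 - k (D(k) = (-2 - k) - 4 = -6 - k)
D(0)*(-11 - 4) - 65 = (-6 - 1*0)*(-11 - 4) - 65 = (-6 + 0)*(-15) - 65 = -6*(-15) - 65 = 90 - 65 = 25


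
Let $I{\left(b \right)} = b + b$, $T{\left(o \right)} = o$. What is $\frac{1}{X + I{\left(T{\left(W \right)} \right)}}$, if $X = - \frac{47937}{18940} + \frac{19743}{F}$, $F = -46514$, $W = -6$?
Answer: $- \frac{440487580}{6587687979} \approx -0.066865$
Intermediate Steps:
$X = - \frac{1301837019}{440487580}$ ($X = - \frac{47937}{18940} + \frac{19743}{-46514} = \left(-47937\right) \frac{1}{18940} + 19743 \left(- \frac{1}{46514}\right) = - \frac{47937}{18940} - \frac{19743}{46514} = - \frac{1301837019}{440487580} \approx -2.9554$)
$I{\left(b \right)} = 2 b$
$\frac{1}{X + I{\left(T{\left(W \right)} \right)}} = \frac{1}{- \frac{1301837019}{440487580} + 2 \left(-6\right)} = \frac{1}{- \frac{1301837019}{440487580} - 12} = \frac{1}{- \frac{6587687979}{440487580}} = - \frac{440487580}{6587687979}$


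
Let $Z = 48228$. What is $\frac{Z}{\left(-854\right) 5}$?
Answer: $- \frac{24114}{2135} \approx -11.295$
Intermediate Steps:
$\frac{Z}{\left(-854\right) 5} = \frac{48228}{\left(-854\right) 5} = \frac{48228}{-4270} = 48228 \left(- \frac{1}{4270}\right) = - \frac{24114}{2135}$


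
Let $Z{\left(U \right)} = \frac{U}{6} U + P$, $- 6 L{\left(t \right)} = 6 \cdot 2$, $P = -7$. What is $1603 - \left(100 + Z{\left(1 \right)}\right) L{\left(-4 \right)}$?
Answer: $\frac{5368}{3} \approx 1789.3$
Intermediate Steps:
$L{\left(t \right)} = -2$ ($L{\left(t \right)} = - \frac{6 \cdot 2}{6} = \left(- \frac{1}{6}\right) 12 = -2$)
$Z{\left(U \right)} = -7 + \frac{U^{2}}{6}$ ($Z{\left(U \right)} = \frac{U}{6} U - 7 = \frac{U^{2}}{6} - 7 = -7 + \frac{U^{2}}{6}$)
$1603 - \left(100 + Z{\left(1 \right)}\right) L{\left(-4 \right)} = 1603 - \left(100 - \left(7 - \frac{1^{2}}{6}\right)\right) \left(-2\right) = 1603 - \left(100 + \left(-7 + \frac{1}{6} \cdot 1\right)\right) \left(-2\right) = 1603 - \left(100 + \left(-7 + \frac{1}{6}\right)\right) \left(-2\right) = 1603 - \left(100 - \frac{41}{6}\right) \left(-2\right) = 1603 - \frac{559}{6} \left(-2\right) = 1603 - - \frac{559}{3} = 1603 + \frac{559}{3} = \frac{5368}{3}$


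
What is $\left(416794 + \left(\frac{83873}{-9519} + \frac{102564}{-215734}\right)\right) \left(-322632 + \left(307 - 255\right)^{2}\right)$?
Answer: $- \frac{136912770909236681464}{1026785973} \approx -1.3334 \cdot 10^{11}$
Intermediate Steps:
$\left(416794 + \left(\frac{83873}{-9519} + \frac{102564}{-215734}\right)\right) \left(-322632 + \left(307 - 255\right)^{2}\right) = \left(416794 + \left(83873 \left(- \frac{1}{9519}\right) + 102564 \left(- \frac{1}{215734}\right)\right)\right) \left(-322632 + 52^{2}\right) = \left(416794 - \frac{9535282249}{1026785973}\right) \left(-322632 + 2704\right) = \left(416794 - \frac{9535282249}{1026785973}\right) \left(-319928\right) = \frac{427948697548313}{1026785973} \left(-319928\right) = - \frac{136912770909236681464}{1026785973}$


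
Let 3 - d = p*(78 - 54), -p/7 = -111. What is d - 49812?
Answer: -68457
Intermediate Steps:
p = 777 (p = -7*(-111) = 777)
d = -18645 (d = 3 - 777*(78 - 54) = 3 - 777*24 = 3 - 1*18648 = 3 - 18648 = -18645)
d - 49812 = -18645 - 49812 = -68457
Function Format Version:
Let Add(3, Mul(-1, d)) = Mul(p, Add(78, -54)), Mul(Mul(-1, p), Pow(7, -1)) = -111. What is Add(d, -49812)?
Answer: -68457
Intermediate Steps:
p = 777 (p = Mul(-7, -111) = 777)
d = -18645 (d = Add(3, Mul(-1, Mul(777, Add(78, -54)))) = Add(3, Mul(-1, Mul(777, 24))) = Add(3, Mul(-1, 18648)) = Add(3, -18648) = -18645)
Add(d, -49812) = Add(-18645, -49812) = -68457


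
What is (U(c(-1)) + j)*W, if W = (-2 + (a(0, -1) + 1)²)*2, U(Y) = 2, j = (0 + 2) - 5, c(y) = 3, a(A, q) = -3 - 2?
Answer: -28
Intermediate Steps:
a(A, q) = -5
j = -3 (j = 2 - 5 = -3)
W = 28 (W = (-2 + (-5 + 1)²)*2 = (-2 + (-4)²)*2 = (-2 + 16)*2 = 14*2 = 28)
(U(c(-1)) + j)*W = (2 - 3)*28 = -1*28 = -28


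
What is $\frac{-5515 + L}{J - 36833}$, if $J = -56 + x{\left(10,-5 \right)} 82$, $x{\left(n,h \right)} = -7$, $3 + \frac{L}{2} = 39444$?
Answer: $- \frac{73367}{37463} \approx -1.9584$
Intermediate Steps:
$L = 78882$ ($L = -6 + 2 \cdot 39444 = -6 + 78888 = 78882$)
$J = -630$ ($J = -56 - 574 = -630$)
$\frac{-5515 + L}{J - 36833} = \frac{-5515 + 78882}{-630 - 36833} = \frac{73367}{-37463} = 73367 \left(- \frac{1}{37463}\right) = - \frac{73367}{37463}$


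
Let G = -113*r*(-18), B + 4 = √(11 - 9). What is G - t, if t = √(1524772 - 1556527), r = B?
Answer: -8136 + 2034*√2 - I*√31755 ≈ -5259.5 - 178.2*I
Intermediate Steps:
B = -4 + √2 (B = -4 + √(11 - 9) = -4 + √2 ≈ -2.5858)
r = -4 + √2 ≈ -2.5858
G = -8136 + 2034*√2 (G = -113*(-4 + √2)*(-18) = (452 - 113*√2)*(-18) = -8136 + 2034*√2 ≈ -5259.5)
t = I*√31755 (t = √(-31755) = I*√31755 ≈ 178.2*I)
G - t = (-8136 + 2034*√2) - I*√31755 = -8136 + 2034*√2 - I*√31755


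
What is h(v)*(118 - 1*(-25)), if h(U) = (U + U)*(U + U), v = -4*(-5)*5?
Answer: 5720000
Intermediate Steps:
v = 100 (v = 20*5 = 100)
h(U) = 4*U² (h(U) = (2*U)*(2*U) = 4*U²)
h(v)*(118 - 1*(-25)) = (4*100²)*(118 - 1*(-25)) = (4*10000)*(118 + 25) = 40000*143 = 5720000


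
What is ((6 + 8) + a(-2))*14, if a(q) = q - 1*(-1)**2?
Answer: 154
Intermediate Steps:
a(q) = -1 + q (a(q) = q - 1*1 = q - 1 = -1 + q)
((6 + 8) + a(-2))*14 = ((6 + 8) + (-1 - 2))*14 = (14 - 3)*14 = 11*14 = 154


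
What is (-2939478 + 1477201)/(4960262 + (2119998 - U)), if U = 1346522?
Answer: -1462277/5733738 ≈ -0.25503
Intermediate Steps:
(-2939478 + 1477201)/(4960262 + (2119998 - U)) = (-2939478 + 1477201)/(4960262 + (2119998 - 1*1346522)) = -1462277/(4960262 + (2119998 - 1346522)) = -1462277/(4960262 + 773476) = -1462277/5733738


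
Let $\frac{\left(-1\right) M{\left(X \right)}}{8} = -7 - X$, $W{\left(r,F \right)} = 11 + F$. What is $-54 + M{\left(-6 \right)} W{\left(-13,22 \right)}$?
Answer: $210$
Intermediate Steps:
$M{\left(X \right)} = 56 + 8 X$ ($M{\left(X \right)} = - 8 \left(-7 - X\right) = 56 + 8 X$)
$-54 + M{\left(-6 \right)} W{\left(-13,22 \right)} = -54 + \left(56 + 8 \left(-6\right)\right) \left(11 + 22\right) = -54 + \left(56 - 48\right) 33 = -54 + 8 \cdot 33 = -54 + 264 = 210$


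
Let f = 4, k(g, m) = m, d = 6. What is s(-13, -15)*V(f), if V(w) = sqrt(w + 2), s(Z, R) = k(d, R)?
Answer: -15*sqrt(6) ≈ -36.742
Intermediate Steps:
s(Z, R) = R
V(w) = sqrt(2 + w)
s(-13, -15)*V(f) = -15*sqrt(2 + 4) = -15*sqrt(6)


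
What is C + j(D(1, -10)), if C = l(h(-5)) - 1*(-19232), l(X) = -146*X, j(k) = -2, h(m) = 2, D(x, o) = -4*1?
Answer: 18938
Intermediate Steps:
D(x, o) = -4
C = 18940 (C = -146*2 - 1*(-19232) = -292 + 19232 = 18940)
C + j(D(1, -10)) = 18940 - 2 = 18938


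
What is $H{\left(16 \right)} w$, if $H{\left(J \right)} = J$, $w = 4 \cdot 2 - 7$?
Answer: $16$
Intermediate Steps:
$w = 1$ ($w = 8 - 7 = 1$)
$H{\left(16 \right)} w = 16 \cdot 1 = 16$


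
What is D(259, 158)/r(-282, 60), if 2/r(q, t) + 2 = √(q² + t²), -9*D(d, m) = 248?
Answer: 248/9 - 248*√2309/3 ≈ -3944.7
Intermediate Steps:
D(d, m) = -248/9 (D(d, m) = -⅑*248 = -248/9)
r(q, t) = 2/(-2 + √(q² + t²))
D(259, 158)/r(-282, 60) = -(-248/9 + 124*√((-282)² + 60²)/9) = -(-248/9 + 124*√(79524 + 3600)/9) = -(-248/9 + 248*√2309/3) = -248*(-1 + 3*√2309)/9 = 248/9 - 248*√2309/3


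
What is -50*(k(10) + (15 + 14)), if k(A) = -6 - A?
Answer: -650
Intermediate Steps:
-50*(k(10) + (15 + 14)) = -50*((-6 - 1*10) + (15 + 14)) = -50*((-6 - 10) + 29) = -50*(-16 + 29) = -50*13 = -650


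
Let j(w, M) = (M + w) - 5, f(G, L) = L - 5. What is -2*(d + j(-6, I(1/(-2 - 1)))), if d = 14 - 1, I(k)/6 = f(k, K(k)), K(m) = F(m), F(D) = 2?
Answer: 32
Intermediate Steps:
K(m) = 2
f(G, L) = -5 + L
I(k) = -18 (I(k) = 6*(-5 + 2) = 6*(-3) = -18)
j(w, M) = -5 + M + w
d = 13
-2*(d + j(-6, I(1/(-2 - 1)))) = -2*(13 + (-5 - 18 - 6)) = -2*(13 - 29) = -2*(-16) = 32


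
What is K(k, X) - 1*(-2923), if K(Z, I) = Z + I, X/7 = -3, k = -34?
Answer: 2868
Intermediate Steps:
X = -21 (X = 7*(-3) = -21)
K(Z, I) = I + Z
K(k, X) - 1*(-2923) = (-21 - 34) - 1*(-2923) = -55 + 2923 = 2868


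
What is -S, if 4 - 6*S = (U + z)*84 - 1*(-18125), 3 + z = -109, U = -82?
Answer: 1825/6 ≈ 304.17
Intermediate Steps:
z = -112 (z = -3 - 109 = -112)
S = -1825/6 (S = ⅔ - ((-82 - 112)*84 - 1*(-18125))/6 = ⅔ - (-194*84 + 18125)/6 = ⅔ - (-16296 + 18125)/6 = ⅔ - ⅙*1829 = ⅔ - 1829/6 = -1825/6 ≈ -304.17)
-S = -1*(-1825/6) = 1825/6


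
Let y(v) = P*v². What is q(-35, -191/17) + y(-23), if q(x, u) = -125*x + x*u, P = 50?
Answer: 530710/17 ≈ 31218.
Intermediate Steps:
y(v) = 50*v²
q(x, u) = -125*x + u*x
q(-35, -191/17) + y(-23) = -35*(-125 - 191/17) + 50*(-23)² = -35*(-125 - 191*1/17) + 50*529 = -35*(-125 - 191/17) + 26450 = -35*(-2316/17) + 26450 = 81060/17 + 26450 = 530710/17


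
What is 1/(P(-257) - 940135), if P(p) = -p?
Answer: -1/939878 ≈ -1.0640e-6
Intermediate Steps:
1/(P(-257) - 940135) = 1/(-1*(-257) - 940135) = 1/(257 - 940135) = 1/(-939878) = -1/939878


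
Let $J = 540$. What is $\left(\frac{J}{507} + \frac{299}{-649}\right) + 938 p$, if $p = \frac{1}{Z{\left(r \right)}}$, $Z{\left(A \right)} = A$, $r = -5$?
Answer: $- \frac{102549333}{548405} \approx -187.0$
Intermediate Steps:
$p = - \frac{1}{5}$ ($p = \frac{1}{-5} = - \frac{1}{5} \approx -0.2$)
$\left(\frac{J}{507} + \frac{299}{-649}\right) + 938 p = \left(\frac{540}{507} + \frac{299}{-649}\right) + 938 \left(- \frac{1}{5}\right) = \left(540 \cdot \frac{1}{507} + 299 \left(- \frac{1}{649}\right)\right) - \frac{938}{5} = \left(\frac{180}{169} - \frac{299}{649}\right) - \frac{938}{5} = \frac{66289}{109681} - \frac{938}{5} = - \frac{102549333}{548405}$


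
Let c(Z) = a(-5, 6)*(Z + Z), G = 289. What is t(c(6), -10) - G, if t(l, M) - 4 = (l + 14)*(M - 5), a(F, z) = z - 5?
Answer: -675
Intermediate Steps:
a(F, z) = -5 + z
c(Z) = 2*Z (c(Z) = (-5 + 6)*(Z + Z) = 1*(2*Z) = 2*Z)
t(l, M) = 4 + (-5 + M)*(14 + l) (t(l, M) = 4 + (l + 14)*(M - 5) = 4 + (14 + l)*(-5 + M) = 4 + (-5 + M)*(14 + l))
t(c(6), -10) - G = (-66 - 10*6 + 14*(-10) - 20*6) - 1*289 = (-66 - 5*12 - 140 - 10*12) - 289 = (-66 - 60 - 140 - 120) - 289 = -386 - 289 = -675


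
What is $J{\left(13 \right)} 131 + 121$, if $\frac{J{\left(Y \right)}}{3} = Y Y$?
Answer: $66538$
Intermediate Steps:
$J{\left(Y \right)} = 3 Y^{2}$ ($J{\left(Y \right)} = 3 Y Y = 3 Y^{2}$)
$J{\left(13 \right)} 131 + 121 = 3 \cdot 13^{2} \cdot 131 + 121 = 3 \cdot 169 \cdot 131 + 121 = 507 \cdot 131 + 121 = 66417 + 121 = 66538$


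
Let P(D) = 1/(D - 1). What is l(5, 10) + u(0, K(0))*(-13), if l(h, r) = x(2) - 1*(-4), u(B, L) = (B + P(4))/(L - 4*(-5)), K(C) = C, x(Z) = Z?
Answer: 347/60 ≈ 5.7833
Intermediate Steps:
P(D) = 1/(-1 + D)
u(B, L) = (1/3 + B)/(20 + L) (u(B, L) = (B + 1/(-1 + 4))/(L - 4*(-5)) = (B + 1/3)/(L + 20) = (B + 1/3)/(20 + L) = (1/3 + B)/(20 + L))
l(h, r) = 6 (l(h, r) = 2 - 1*(-4) = 2 + 4 = 6)
l(5, 10) + u(0, K(0))*(-13) = 6 + ((1/3 + 0)/(20 + 0))*(-13) = 6 + ((1/3)/20)*(-13) = 6 + ((1/20)*(1/3))*(-13) = 6 + (1/60)*(-13) = 6 - 13/60 = 347/60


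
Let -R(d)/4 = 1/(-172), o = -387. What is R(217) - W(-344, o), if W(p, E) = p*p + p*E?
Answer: -10812951/43 ≈ -2.5146e+5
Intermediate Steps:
W(p, E) = p**2 + E*p
R(d) = 1/43 (R(d) = -4/(-172) = -4*(-1/172) = 1/43)
R(217) - W(-344, o) = 1/43 - (-344)*(-387 - 344) = 1/43 - (-344)*(-731) = 1/43 - 1*251464 = 1/43 - 251464 = -10812951/43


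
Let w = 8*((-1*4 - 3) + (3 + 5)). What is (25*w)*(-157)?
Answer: -31400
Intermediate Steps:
w = 8 (w = 8*((-4 - 3) + 8) = 8*(-7 + 8) = 8*1 = 8)
(25*w)*(-157) = (25*8)*(-157) = 200*(-157) = -31400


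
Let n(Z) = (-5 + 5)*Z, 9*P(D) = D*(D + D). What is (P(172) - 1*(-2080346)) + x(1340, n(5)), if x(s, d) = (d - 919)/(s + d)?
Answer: 25168249609/12060 ≈ 2.0869e+6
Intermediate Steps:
P(D) = 2*D**2/9 (P(D) = (D*(D + D))/9 = (D*(2*D))/9 = (2*D**2)/9 = 2*D**2/9)
n(Z) = 0 (n(Z) = 0*Z = 0)
x(s, d) = (-919 + d)/(d + s)
(P(172) - 1*(-2080346)) + x(1340, n(5)) = ((2/9)*172**2 - 1*(-2080346)) + (-919 + 0)/(0 + 1340) = ((2/9)*29584 + 2080346) - 919/1340 = (59168/9 + 2080346) + (1/1340)*(-919) = 18782282/9 - 919/1340 = 25168249609/12060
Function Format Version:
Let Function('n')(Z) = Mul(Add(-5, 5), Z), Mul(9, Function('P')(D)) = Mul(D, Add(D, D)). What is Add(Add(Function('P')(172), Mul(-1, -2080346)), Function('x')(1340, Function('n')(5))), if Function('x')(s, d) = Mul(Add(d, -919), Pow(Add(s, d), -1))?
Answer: Rational(25168249609, 12060) ≈ 2.0869e+6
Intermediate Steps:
Function('P')(D) = Mul(Rational(2, 9), Pow(D, 2)) (Function('P')(D) = Mul(Rational(1, 9), Mul(D, Add(D, D))) = Mul(Rational(1, 9), Mul(D, Mul(2, D))) = Mul(Rational(1, 9), Mul(2, Pow(D, 2))) = Mul(Rational(2, 9), Pow(D, 2)))
Function('n')(Z) = 0 (Function('n')(Z) = Mul(0, Z) = 0)
Function('x')(s, d) = Mul(Pow(Add(d, s), -1), Add(-919, d)) (Function('x')(s, d) = Mul(Add(-919, d), Pow(Add(d, s), -1)) = Mul(Pow(Add(d, s), -1), Add(-919, d)))
Add(Add(Function('P')(172), Mul(-1, -2080346)), Function('x')(1340, Function('n')(5))) = Add(Add(Mul(Rational(2, 9), Pow(172, 2)), Mul(-1, -2080346)), Mul(Pow(Add(0, 1340), -1), Add(-919, 0))) = Add(Add(Mul(Rational(2, 9), 29584), 2080346), Mul(Pow(1340, -1), -919)) = Add(Add(Rational(59168, 9), 2080346), Mul(Rational(1, 1340), -919)) = Add(Rational(18782282, 9), Rational(-919, 1340)) = Rational(25168249609, 12060)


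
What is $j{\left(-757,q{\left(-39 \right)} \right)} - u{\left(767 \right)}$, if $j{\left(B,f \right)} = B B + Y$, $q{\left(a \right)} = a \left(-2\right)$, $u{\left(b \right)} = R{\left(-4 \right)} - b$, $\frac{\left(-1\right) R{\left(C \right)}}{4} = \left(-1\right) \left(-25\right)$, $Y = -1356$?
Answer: $572560$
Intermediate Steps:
$R{\left(C \right)} = -100$ ($R{\left(C \right)} = - 4 \left(\left(-1\right) \left(-25\right)\right) = \left(-4\right) 25 = -100$)
$u{\left(b \right)} = -100 - b$
$q{\left(a \right)} = - 2 a$
$j{\left(B,f \right)} = -1356 + B^{2}$ ($j{\left(B,f \right)} = B B - 1356 = B^{2} - 1356 = -1356 + B^{2}$)
$j{\left(-757,q{\left(-39 \right)} \right)} - u{\left(767 \right)} = \left(-1356 + \left(-757\right)^{2}\right) - \left(-100 - 767\right) = \left(-1356 + 573049\right) - \left(-100 - 767\right) = 571693 - -867 = 571693 + 867 = 572560$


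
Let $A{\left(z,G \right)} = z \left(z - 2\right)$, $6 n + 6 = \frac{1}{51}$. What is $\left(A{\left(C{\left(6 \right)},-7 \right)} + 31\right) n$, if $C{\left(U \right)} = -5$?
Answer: $- \frac{3355}{51} \approx -65.784$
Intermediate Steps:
$n = - \frac{305}{306}$ ($n = -1 + \frac{1}{6 \cdot 51} = -1 + \frac{1}{6} \cdot \frac{1}{51} = -1 + \frac{1}{306} = - \frac{305}{306} \approx -0.99673$)
$A{\left(z,G \right)} = z \left(-2 + z\right)$
$\left(A{\left(C{\left(6 \right)},-7 \right)} + 31\right) n = \left(- 5 \left(-2 - 5\right) + 31\right) \left(- \frac{305}{306}\right) = \left(\left(-5\right) \left(-7\right) + 31\right) \left(- \frac{305}{306}\right) = \left(35 + 31\right) \left(- \frac{305}{306}\right) = 66 \left(- \frac{305}{306}\right) = - \frac{3355}{51}$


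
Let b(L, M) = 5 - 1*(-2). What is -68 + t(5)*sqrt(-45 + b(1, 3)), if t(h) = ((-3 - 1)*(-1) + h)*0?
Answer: -68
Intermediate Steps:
b(L, M) = 7 (b(L, M) = 5 + 2 = 7)
t(h) = 0 (t(h) = (-4*(-1) + h)*0 = (4 + h)*0 = 0)
-68 + t(5)*sqrt(-45 + b(1, 3)) = -68 + 0*sqrt(-45 + 7) = -68 + 0*sqrt(-38) = -68 + 0*(I*sqrt(38)) = -68 + 0 = -68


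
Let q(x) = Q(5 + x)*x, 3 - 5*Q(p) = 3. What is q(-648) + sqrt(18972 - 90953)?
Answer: 7*I*sqrt(1469) ≈ 268.29*I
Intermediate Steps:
Q(p) = 0 (Q(p) = 3/5 - 1/5*3 = 3/5 - 3/5 = 0)
q(x) = 0 (q(x) = 0*x = 0)
q(-648) + sqrt(18972 - 90953) = 0 + sqrt(18972 - 90953) = 0 + sqrt(-71981) = 0 + 7*I*sqrt(1469) = 7*I*sqrt(1469)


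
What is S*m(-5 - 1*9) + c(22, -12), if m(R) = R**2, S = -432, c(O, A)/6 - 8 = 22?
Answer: -84492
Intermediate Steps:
c(O, A) = 180 (c(O, A) = 48 + 6*22 = 48 + 132 = 180)
S*m(-5 - 1*9) + c(22, -12) = -432*(-5 - 1*9)**2 + 180 = -432*(-5 - 9)**2 + 180 = -432*(-14)**2 + 180 = -432*196 + 180 = -84672 + 180 = -84492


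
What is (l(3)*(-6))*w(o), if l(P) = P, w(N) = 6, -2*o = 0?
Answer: -108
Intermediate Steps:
o = 0 (o = -½*0 = 0)
(l(3)*(-6))*w(o) = (3*(-6))*6 = -18*6 = -108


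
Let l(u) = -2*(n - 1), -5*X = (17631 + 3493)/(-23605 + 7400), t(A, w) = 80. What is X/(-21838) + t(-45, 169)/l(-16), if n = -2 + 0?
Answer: 35388447314/2654135925 ≈ 13.333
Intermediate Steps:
n = -2
X = 21124/81025 (X = -(17631 + 3493)/(5*(-23605 + 7400)) = -21124/(5*(-16205)) = -21124*(-1)/(5*16205) = -1/5*(-21124/16205) = 21124/81025 ≈ 0.26071)
l(u) = 6 (l(u) = -2*(-2 - 1) = -2*(-3) = 6)
X/(-21838) + t(-45, 169)/l(-16) = (21124/81025)/(-21838) + 80/6 = (21124/81025)*(-1/21838) + 80*(1/6) = -10562/884711975 + 40/3 = 35388447314/2654135925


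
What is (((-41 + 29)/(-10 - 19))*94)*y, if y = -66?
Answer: -74448/29 ≈ -2567.2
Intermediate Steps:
(((-41 + 29)/(-10 - 19))*94)*y = (((-41 + 29)/(-10 - 19))*94)*(-66) = (-12/(-29)*94)*(-66) = (-12*(-1/29)*94)*(-66) = ((12/29)*94)*(-66) = (1128/29)*(-66) = -74448/29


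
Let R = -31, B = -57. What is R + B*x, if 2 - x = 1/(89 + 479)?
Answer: -82303/568 ≈ -144.90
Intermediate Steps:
x = 1135/568 (x = 2 - 1/(89 + 479) = 2 - 1/568 = 1135/568 ≈ 1.9982)
R + B*x = -31 - 57*1135/568 = -31 - 64695/568 = -82303/568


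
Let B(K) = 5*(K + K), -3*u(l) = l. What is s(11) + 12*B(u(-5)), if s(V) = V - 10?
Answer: 201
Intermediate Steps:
s(V) = -10 + V
u(l) = -l/3
B(K) = 10*K (B(K) = 5*(2*K) = 10*K)
s(11) + 12*B(u(-5)) = (-10 + 11) + 12*(10*(-⅓*(-5))) = 1 + 12*(10*(5/3)) = 1 + 12*(50/3) = 1 + 200 = 201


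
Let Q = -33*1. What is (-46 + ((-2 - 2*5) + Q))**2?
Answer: 8281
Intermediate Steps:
Q = -33
(-46 + ((-2 - 2*5) + Q))**2 = (-46 + ((-2 - 2*5) - 33))**2 = (-46 + ((-2 - 10) - 33))**2 = (-46 + (-12 - 33))**2 = (-46 - 45)**2 = (-91)**2 = 8281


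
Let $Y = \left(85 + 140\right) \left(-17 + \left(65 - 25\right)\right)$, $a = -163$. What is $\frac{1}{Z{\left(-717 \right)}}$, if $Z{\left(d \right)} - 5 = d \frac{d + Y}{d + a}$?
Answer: $\frac{440}{1600393} \approx 0.00027493$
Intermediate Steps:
$Y = 5175$ ($Y = 225 \left(-17 + \left(65 - 25\right)\right) = 225 \left(-17 + 40\right) = 225 \cdot 23 = 5175$)
$Z{\left(d \right)} = 5 + \frac{d \left(5175 + d\right)}{-163 + d}$ ($Z{\left(d \right)} = 5 + d \frac{d + 5175}{d - 163} = 5 + d \frac{5175 + d}{-163 + d} = 5 + \frac{d \left(5175 + d\right)}{-163 + d}$)
$\frac{1}{Z{\left(-717 \right)}} = \frac{1}{\frac{1}{-163 - 717} \left(-815 + \left(-717\right)^{2} + 5180 \left(-717\right)\right)} = \frac{1}{\frac{1}{-880} \left(-815 + 514089 - 3714060\right)} = \frac{1}{\left(- \frac{1}{880}\right) \left(-3200786\right)} = \frac{1}{\frac{1600393}{440}} = \frac{440}{1600393}$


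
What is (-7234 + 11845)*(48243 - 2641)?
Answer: 210270822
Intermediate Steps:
(-7234 + 11845)*(48243 - 2641) = 4611*45602 = 210270822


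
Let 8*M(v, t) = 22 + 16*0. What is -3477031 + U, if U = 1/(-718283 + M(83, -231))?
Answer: -9989930783755/2873121 ≈ -3.4770e+6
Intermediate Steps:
M(v, t) = 11/4 (M(v, t) = (22 + 16*0)/8 = (22 + 0)/8 = (⅛)*22 = 11/4)
U = -4/2873121 (U = 1/(-718283 + 11/4) = 1/(-2873121/4) = -4/2873121 ≈ -1.3922e-6)
-3477031 + U = -3477031 - 4/2873121 = -9989930783755/2873121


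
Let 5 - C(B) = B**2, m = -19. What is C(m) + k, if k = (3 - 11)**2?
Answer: -292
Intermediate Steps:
C(B) = 5 - B**2
k = 64 (k = (-8)**2 = 64)
C(m) + k = (5 - 1*(-19)**2) + 64 = (5 - 1*361) + 64 = (5 - 361) + 64 = -356 + 64 = -292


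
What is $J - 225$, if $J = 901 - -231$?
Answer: $907$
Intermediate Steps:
$J = 1132$ ($J = 901 + 231 = 1132$)
$J - 225 = 1132 - 225 = 907$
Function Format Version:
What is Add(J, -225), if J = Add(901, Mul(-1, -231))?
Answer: 907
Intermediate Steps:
J = 1132 (J = Add(901, 231) = 1132)
Add(J, -225) = Add(1132, -225) = 907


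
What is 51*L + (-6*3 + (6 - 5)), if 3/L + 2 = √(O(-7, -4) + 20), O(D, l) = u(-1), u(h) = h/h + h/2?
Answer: 17/11 + 51*√82/11 ≈ 43.530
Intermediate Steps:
u(h) = 1 + h/2 (u(h) = 1 + h*(½) = 1 + h/2)
O(D, l) = ½ (O(D, l) = 1 + (½)*(-1) = 1 - ½ = ½)
L = 3/(-2 + √82/2) (L = 3/(-2 + √(½ + 20)) = 3/(-2 + √(41/2)) = 3/(-2 + √82/2) ≈ 1.1869)
51*L + (-6*3 + (6 - 5)) = 51*(4/11 + √82/11) + (-6*3 + (6 - 5)) = (204/11 + 51*√82/11) + (-18 + 1) = (204/11 + 51*√82/11) - 17 = 17/11 + 51*√82/11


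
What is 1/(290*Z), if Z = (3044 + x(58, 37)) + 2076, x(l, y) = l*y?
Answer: 1/2107140 ≈ 4.7458e-7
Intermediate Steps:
Z = 7266 (Z = (3044 + 58*37) + 2076 = (3044 + 2146) + 2076 = 5190 + 2076 = 7266)
1/(290*Z) = 1/(290*7266) = 1/2107140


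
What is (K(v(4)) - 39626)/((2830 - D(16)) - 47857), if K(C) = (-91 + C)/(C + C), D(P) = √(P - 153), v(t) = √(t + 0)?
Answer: 7140967011/8109723464 - 158593*I*√137/8109723464 ≈ 0.88054 - 0.0002289*I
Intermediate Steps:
v(t) = √t
D(P) = √(-153 + P)
K(C) = (-91 + C)/(2*C) (K(C) = (-91 + C)/((2*C)) = (-91 + C)*(1/(2*C)) = (-91 + C)/(2*C))
(K(v(4)) - 39626)/((2830 - D(16)) - 47857) = ((-91 + √4)/(2*(√4)) - 39626)/((2830 - √(-153 + 16)) - 47857) = ((½)*(-91 + 2)/2 - 39626)/((2830 - √(-137)) - 47857) = ((½)*(½)*(-89) - 39626)/((2830 - I*√137) - 47857) = (-89/4 - 39626)/((2830 - I*√137) - 47857) = -158593/(4*(-45027 - I*√137))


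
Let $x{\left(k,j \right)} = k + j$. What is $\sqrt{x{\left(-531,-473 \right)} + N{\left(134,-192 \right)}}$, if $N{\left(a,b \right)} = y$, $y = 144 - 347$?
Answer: $i \sqrt{1207} \approx 34.742 i$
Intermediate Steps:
$x{\left(k,j \right)} = j + k$
$y = -203$ ($y = 144 - 347 = -203$)
$N{\left(a,b \right)} = -203$
$\sqrt{x{\left(-531,-473 \right)} + N{\left(134,-192 \right)}} = \sqrt{\left(-473 - 531\right) - 203} = \sqrt{-1004 - 203} = \sqrt{-1207} = i \sqrt{1207}$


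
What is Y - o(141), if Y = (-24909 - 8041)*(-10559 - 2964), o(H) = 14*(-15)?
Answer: 445583060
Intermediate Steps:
o(H) = -210
Y = 445582850 (Y = -32950*(-13523) = 445582850)
Y - o(141) = 445582850 - 1*(-210) = 445582850 + 210 = 445583060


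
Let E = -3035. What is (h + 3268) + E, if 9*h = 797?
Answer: 2894/9 ≈ 321.56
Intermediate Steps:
h = 797/9 (h = (⅑)*797 = 797/9 ≈ 88.556)
(h + 3268) + E = (797/9 + 3268) - 3035 = 30209/9 - 3035 = 2894/9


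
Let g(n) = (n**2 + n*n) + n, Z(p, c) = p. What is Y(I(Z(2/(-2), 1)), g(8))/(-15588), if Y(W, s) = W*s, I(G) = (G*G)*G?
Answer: 34/3897 ≈ 0.0087247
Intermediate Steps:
I(G) = G**3 (I(G) = G**2*G = G**3)
g(n) = n + 2*n**2 (g(n) = (n**2 + n**2) + n = 2*n**2 + n = n + 2*n**2)
Y(I(Z(2/(-2), 1)), g(8))/(-15588) = ((2/(-2))**3*(8*(1 + 2*8)))/(-15588) = ((2*(-1/2))**3*(8*(1 + 16)))*(-1/15588) = ((-1)**3*(8*17))*(-1/15588) = -1*136*(-1/15588) = -136*(-1/15588) = 34/3897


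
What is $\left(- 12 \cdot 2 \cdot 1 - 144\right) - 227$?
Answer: $-395$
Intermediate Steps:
$\left(- 12 \cdot 2 \cdot 1 - 144\right) - 227 = \left(\left(-12\right) 2 - 144\right) - 227 = \left(-24 - 144\right) - 227 = -168 - 227 = -395$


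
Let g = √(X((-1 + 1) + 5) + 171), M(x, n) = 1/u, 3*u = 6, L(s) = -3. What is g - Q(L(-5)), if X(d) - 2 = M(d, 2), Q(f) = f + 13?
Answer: -10 + √694/2 ≈ 3.1719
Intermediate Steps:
u = 2 (u = (⅓)*6 = 2)
Q(f) = 13 + f
M(x, n) = ½ (M(x, n) = 1/2 = ½)
X(d) = 5/2 (X(d) = 2 + ½ = 5/2)
g = √694/2 (g = √(5/2 + 171) = √(347/2) = √694/2 ≈ 13.172)
g - Q(L(-5)) = √694/2 - (13 - 3) = √694/2 - 1*10 = √694/2 - 10 = -10 + √694/2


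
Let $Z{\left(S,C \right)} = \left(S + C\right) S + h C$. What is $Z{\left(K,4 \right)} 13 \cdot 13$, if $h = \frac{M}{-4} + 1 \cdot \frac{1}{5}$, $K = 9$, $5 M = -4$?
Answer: $\frac{100217}{5} \approx 20043.0$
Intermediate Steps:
$M = - \frac{4}{5}$ ($M = \frac{1}{5} \left(-4\right) = - \frac{4}{5} \approx -0.8$)
$h = \frac{2}{5}$ ($h = - \frac{4}{5 \left(-4\right)} + 1 \cdot \frac{1}{5} = \left(- \frac{4}{5}\right) \left(- \frac{1}{4}\right) + 1 \cdot \frac{1}{5} = \frac{1}{5} + \frac{1}{5} = \frac{2}{5} \approx 0.4$)
$Z{\left(S,C \right)} = \frac{2 C}{5} + S \left(C + S\right)$ ($Z{\left(S,C \right)} = \left(S + C\right) S + \frac{2 C}{5} = \left(C + S\right) S + \frac{2 C}{5} = S \left(C + S\right) + \frac{2 C}{5} = \frac{2 C}{5} + S \left(C + S\right)$)
$Z{\left(K,4 \right)} 13 \cdot 13 = \left(9^{2} + \frac{2}{5} \cdot 4 + 4 \cdot 9\right) 13 \cdot 13 = \left(81 + \frac{8}{5} + 36\right) 13 \cdot 13 = \frac{593}{5} \cdot 13 \cdot 13 = \frac{7709}{5} \cdot 13 = \frac{100217}{5}$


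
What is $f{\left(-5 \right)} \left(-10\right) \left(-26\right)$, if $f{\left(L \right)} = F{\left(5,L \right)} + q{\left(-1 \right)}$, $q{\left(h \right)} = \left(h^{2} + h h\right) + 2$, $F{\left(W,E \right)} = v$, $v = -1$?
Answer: $780$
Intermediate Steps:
$F{\left(W,E \right)} = -1$
$q{\left(h \right)} = 2 + 2 h^{2}$ ($q{\left(h \right)} = \left(h^{2} + h^{2}\right) + 2 = 2 h^{2} + 2 = 2 + 2 h^{2}$)
$f{\left(L \right)} = 3$ ($f{\left(L \right)} = -1 + \left(2 + 2 \left(-1\right)^{2}\right) = -1 + \left(2 + 2 \cdot 1\right) = -1 + \left(2 + 2\right) = -1 + 4 = 3$)
$f{\left(-5 \right)} \left(-10\right) \left(-26\right) = 3 \left(-10\right) \left(-26\right) = \left(-30\right) \left(-26\right) = 780$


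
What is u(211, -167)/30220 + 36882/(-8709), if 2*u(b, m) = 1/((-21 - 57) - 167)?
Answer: -182047096103/42987043400 ≈ -4.2349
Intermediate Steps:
u(b, m) = -1/490 (u(b, m) = 1/(2*((-21 - 57) - 167)) = 1/(2*(-78 - 167)) = (½)/(-245) = (½)*(-1/245) = -1/490)
u(211, -167)/30220 + 36882/(-8709) = -1/490/30220 + 36882/(-8709) = -1/490*1/30220 + 36882*(-1/8709) = -1/14807800 - 12294/2903 = -182047096103/42987043400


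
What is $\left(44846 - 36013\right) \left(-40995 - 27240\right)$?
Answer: $-602719755$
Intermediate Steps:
$\left(44846 - 36013\right) \left(-40995 - 27240\right) = 8833 \left(-68235\right) = -602719755$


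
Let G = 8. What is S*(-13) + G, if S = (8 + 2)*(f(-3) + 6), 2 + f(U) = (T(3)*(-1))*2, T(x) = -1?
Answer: -772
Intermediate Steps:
f(U) = 0 (f(U) = -2 - 1*(-1)*2 = -2 + 1*2 = -2 + 2 = 0)
S = 60 (S = (8 + 2)*(0 + 6) = 10*6 = 60)
S*(-13) + G = 60*(-13) + 8 = -780 + 8 = -772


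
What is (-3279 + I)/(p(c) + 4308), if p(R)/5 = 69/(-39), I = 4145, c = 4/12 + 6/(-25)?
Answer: 11258/55889 ≈ 0.20144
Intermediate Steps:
c = 7/75 (c = 4*(1/12) + 6*(-1/25) = 1/3 - 6/25 = 7/75 ≈ 0.093333)
p(R) = -115/13 (p(R) = 5*(69/(-39)) = 5*(69*(-1/39)) = 5*(-23/13) = -115/13)
(-3279 + I)/(p(c) + 4308) = (-3279 + 4145)/(-115/13 + 4308) = 866/(55889/13) = 866*(13/55889) = 11258/55889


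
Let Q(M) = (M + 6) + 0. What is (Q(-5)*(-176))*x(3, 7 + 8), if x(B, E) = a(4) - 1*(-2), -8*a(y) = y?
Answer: -264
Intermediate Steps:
a(y) = -y/8
x(B, E) = 3/2 (x(B, E) = -⅛*4 - 1*(-2) = -½ + 2 = 3/2)
Q(M) = 6 + M (Q(M) = (6 + M) + 0 = 6 + M)
(Q(-5)*(-176))*x(3, 7 + 8) = ((6 - 5)*(-176))*(3/2) = (1*(-176))*(3/2) = -176*3/2 = -264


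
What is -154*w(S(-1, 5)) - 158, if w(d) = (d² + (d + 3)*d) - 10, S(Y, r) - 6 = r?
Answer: -40968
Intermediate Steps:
S(Y, r) = 6 + r
w(d) = -10 + d² + d*(3 + d) (w(d) = (d² + (3 + d)*d) - 10 = (d² + d*(3 + d)) - 10 = -10 + d² + d*(3 + d))
-154*w(S(-1, 5)) - 158 = -154*(-10 + 2*(6 + 5)² + 3*(6 + 5)) - 158 = -154*(-10 + 2*11² + 3*11) - 158 = -154*(-10 + 2*121 + 33) - 158 = -154*(-10 + 242 + 33) - 158 = -154*265 - 158 = -40810 - 158 = -40968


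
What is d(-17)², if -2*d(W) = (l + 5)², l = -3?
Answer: 4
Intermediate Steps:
d(W) = -2 (d(W) = -(-3 + 5)²/2 = -½*2² = -½*4 = -2)
d(-17)² = (-2)² = 4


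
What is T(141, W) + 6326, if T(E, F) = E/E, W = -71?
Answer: 6327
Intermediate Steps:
T(E, F) = 1
T(141, W) + 6326 = 1 + 6326 = 6327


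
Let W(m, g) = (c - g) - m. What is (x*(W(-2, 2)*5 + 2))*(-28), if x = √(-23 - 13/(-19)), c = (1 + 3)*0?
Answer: -112*I*√2014/19 ≈ -264.54*I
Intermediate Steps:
c = 0 (c = 4*0 = 0)
W(m, g) = -g - m (W(m, g) = (0 - g) - m = -g - m)
x = 2*I*√2014/19 (x = √(-23 - 13*(-1/19)) = √(-23 + 13/19) = √(-424/19) = 2*I*√2014/19 ≈ 4.724*I)
(x*(W(-2, 2)*5 + 2))*(-28) = ((2*I*√2014/19)*((-1*2 - 1*(-2))*5 + 2))*(-28) = ((2*I*√2014/19)*((-2 + 2)*5 + 2))*(-28) = ((2*I*√2014/19)*(0*5 + 2))*(-28) = ((2*I*√2014/19)*(0 + 2))*(-28) = ((2*I*√2014/19)*2)*(-28) = (4*I*√2014/19)*(-28) = -112*I*√2014/19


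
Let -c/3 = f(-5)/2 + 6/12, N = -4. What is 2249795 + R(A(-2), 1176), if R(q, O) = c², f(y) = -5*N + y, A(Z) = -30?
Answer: 2250371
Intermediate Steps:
f(y) = 20 + y (f(y) = -5*(-4) + y = 20 + y)
c = -24 (c = -3*((20 - 5)/2 + 6/12) = -3*(15*(½) + 6*(1/12)) = -3*(15/2 + ½) = -3*8 = -24)
R(q, O) = 576 (R(q, O) = (-24)² = 576)
2249795 + R(A(-2), 1176) = 2249795 + 576 = 2250371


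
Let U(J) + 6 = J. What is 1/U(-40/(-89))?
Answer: -89/494 ≈ -0.18016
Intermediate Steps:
U(J) = -6 + J
1/U(-40/(-89)) = 1/(-6 - 40/(-89)) = 1/(-6 - 40*(-1/89)) = 1/(-6 + 40/89) = 1/(-494/89) = -89/494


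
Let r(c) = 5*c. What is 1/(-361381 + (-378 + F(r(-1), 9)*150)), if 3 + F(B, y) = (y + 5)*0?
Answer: -1/362209 ≈ -2.7608e-6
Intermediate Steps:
F(B, y) = -3 (F(B, y) = -3 + (y + 5)*0 = -3 + (5 + y)*0 = -3 + 0 = -3)
1/(-361381 + (-378 + F(r(-1), 9)*150)) = 1/(-361381 + (-378 - 3*150)) = 1/(-361381 + (-378 - 450)) = 1/(-361381 - 828) = 1/(-362209) = -1/362209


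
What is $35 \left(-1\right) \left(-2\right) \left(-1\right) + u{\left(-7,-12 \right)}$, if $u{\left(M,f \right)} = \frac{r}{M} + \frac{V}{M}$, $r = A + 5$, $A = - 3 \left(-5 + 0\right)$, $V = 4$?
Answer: $- \frac{514}{7} \approx -73.429$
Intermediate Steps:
$A = 15$ ($A = \left(-3\right) \left(-5\right) = 15$)
$r = 20$ ($r = 15 + 5 = 20$)
$u{\left(M,f \right)} = \frac{24}{M}$ ($u{\left(M,f \right)} = \frac{20}{M} + \frac{4}{M} = \frac{24}{M}$)
$35 \left(-1\right) \left(-2\right) \left(-1\right) + u{\left(-7,-12 \right)} = 35 \left(-1\right) \left(-2\right) \left(-1\right) + \frac{24}{-7} = 35 \cdot 2 \left(-1\right) + 24 \left(- \frac{1}{7}\right) = 35 \left(-2\right) - \frac{24}{7} = -70 - \frac{24}{7} = - \frac{514}{7}$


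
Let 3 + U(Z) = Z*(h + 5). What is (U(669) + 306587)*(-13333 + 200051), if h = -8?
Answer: 56870008286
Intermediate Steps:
U(Z) = -3 - 3*Z (U(Z) = -3 + Z*(-8 + 5) = -3 + Z*(-3) = -3 - 3*Z)
(U(669) + 306587)*(-13333 + 200051) = ((-3 - 3*669) + 306587)*(-13333 + 200051) = ((-3 - 2007) + 306587)*186718 = (-2010 + 306587)*186718 = 304577*186718 = 56870008286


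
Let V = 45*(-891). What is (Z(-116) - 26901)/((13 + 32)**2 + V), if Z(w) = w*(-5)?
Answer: 26321/38070 ≈ 0.69138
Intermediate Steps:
Z(w) = -5*w
V = -40095
(Z(-116) - 26901)/((13 + 32)**2 + V) = (-5*(-116) - 26901)/((13 + 32)**2 - 40095) = (580 - 26901)/(45**2 - 40095) = -26321/(2025 - 40095) = -26321/(-38070) = -26321*(-1/38070) = 26321/38070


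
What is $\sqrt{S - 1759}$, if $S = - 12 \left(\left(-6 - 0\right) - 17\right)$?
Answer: $i \sqrt{1483} \approx 38.51 i$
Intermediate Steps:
$S = 276$ ($S = - 12 \left(\left(-6 + 0\right) - 17\right) = - 12 \left(-6 - 17\right) = \left(-12\right) \left(-23\right) = 276$)
$\sqrt{S - 1759} = \sqrt{276 - 1759} = \sqrt{-1483} = i \sqrt{1483}$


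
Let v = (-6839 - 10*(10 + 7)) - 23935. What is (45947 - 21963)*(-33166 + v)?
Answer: -1537614240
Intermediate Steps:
v = -30944 (v = (-6839 - 10*17) - 23935 = (-6839 - 170) - 23935 = -7009 - 23935 = -30944)
(45947 - 21963)*(-33166 + v) = (45947 - 21963)*(-33166 - 30944) = 23984*(-64110) = -1537614240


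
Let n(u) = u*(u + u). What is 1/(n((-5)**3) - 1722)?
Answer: 1/29528 ≈ 3.3866e-5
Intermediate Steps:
n(u) = 2*u**2 (n(u) = u*(2*u) = 2*u**2)
1/(n((-5)**3) - 1722) = 1/(2*((-5)**3)**2 - 1722) = 1/(2*(-125)**2 - 1722) = 1/(2*15625 - 1722) = 1/(31250 - 1722) = 1/29528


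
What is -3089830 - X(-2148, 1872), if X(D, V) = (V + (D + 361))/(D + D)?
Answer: -13273909595/4296 ≈ -3.0898e+6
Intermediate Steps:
X(D, V) = (361 + D + V)/(2*D) (X(D, V) = (V + (361 + D))/((2*D)) = (361 + D + V)*(1/(2*D)) = (361 + D + V)/(2*D))
-3089830 - X(-2148, 1872) = -3089830 - (361 - 2148 + 1872)/(2*(-2148)) = -3089830 - (-1)*85/(2*2148) = -3089830 - 1*(-85/4296) = -3089830 + 85/4296 = -13273909595/4296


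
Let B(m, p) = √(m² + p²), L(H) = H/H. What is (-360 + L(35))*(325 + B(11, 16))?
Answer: -116675 - 359*√377 ≈ -1.2365e+5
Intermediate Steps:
L(H) = 1
(-360 + L(35))*(325 + B(11, 16)) = (-360 + 1)*(325 + √(11² + 16²)) = -359*(325 + √(121 + 256)) = -359*(325 + √377) = -116675 - 359*√377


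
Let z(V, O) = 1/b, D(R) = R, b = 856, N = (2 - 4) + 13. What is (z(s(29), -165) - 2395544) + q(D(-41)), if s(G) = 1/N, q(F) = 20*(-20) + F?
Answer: -2050963159/856 ≈ -2.3960e+6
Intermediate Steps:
N = 11 (N = -2 + 13 = 11)
q(F) = -400 + F
s(G) = 1/11
z(V, O) = 1/856
(z(s(29), -165) - 2395544) + q(D(-41)) = (1/856 - 2395544) + (-400 - 41) = -2050585663/856 - 441 = -2050963159/856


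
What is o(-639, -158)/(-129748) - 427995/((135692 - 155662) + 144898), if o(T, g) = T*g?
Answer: -17036118999/4052289536 ≈ -4.2041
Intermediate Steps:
o(-639, -158)/(-129748) - 427995/((135692 - 155662) + 144898) = -639*(-158)/(-129748) - 427995/((135692 - 155662) + 144898) = 100962*(-1/129748) - 427995/(-19970 + 144898) = -50481/64874 - 427995/124928 = -17036118999/4052289536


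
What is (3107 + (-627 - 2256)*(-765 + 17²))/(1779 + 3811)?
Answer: 275083/1118 ≈ 246.05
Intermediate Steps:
(3107 + (-627 - 2256)*(-765 + 17²))/(1779 + 3811) = (3107 - 2883*(-765 + 289))/5590 = (3107 - 2883*(-476))*(1/5590) = (3107 + 1372308)*(1/5590) = 1375415*(1/5590) = 275083/1118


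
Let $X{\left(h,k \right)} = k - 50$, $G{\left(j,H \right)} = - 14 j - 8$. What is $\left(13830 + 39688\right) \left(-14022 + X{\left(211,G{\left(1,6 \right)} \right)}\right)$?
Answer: $-754282692$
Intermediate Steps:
$G{\left(j,H \right)} = -8 - 14 j$
$X{\left(h,k \right)} = -50 + k$ ($X{\left(h,k \right)} = k - 50 = -50 + k$)
$\left(13830 + 39688\right) \left(-14022 + X{\left(211,G{\left(1,6 \right)} \right)}\right) = \left(13830 + 39688\right) \left(-14022 - 72\right) = 53518 \left(-14022 - 72\right) = 53518 \left(-14094\right) = -754282692$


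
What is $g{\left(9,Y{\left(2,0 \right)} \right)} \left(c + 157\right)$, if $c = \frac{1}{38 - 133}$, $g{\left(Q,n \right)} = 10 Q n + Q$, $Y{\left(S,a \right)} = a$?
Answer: $\frac{134226}{95} \approx 1412.9$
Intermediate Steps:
$g{\left(Q,n \right)} = Q + 10 Q n$ ($g{\left(Q,n \right)} = 10 Q n + Q = Q + 10 Q n$)
$c = - \frac{1}{95}$ ($c = \frac{1}{-95} = - \frac{1}{95} \approx -0.010526$)
$g{\left(9,Y{\left(2,0 \right)} \right)} \left(c + 157\right) = 9 \left(1 + 10 \cdot 0\right) \left(- \frac{1}{95} + 157\right) = 9 \left(1 + 0\right) \frac{14914}{95} = 9 \cdot 1 \cdot \frac{14914}{95} = 9 \cdot \frac{14914}{95} = \frac{134226}{95}$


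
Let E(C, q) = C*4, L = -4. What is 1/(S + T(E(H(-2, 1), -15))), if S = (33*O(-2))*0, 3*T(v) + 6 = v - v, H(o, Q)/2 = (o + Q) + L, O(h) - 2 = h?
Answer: -½ ≈ -0.50000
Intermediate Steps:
O(h) = 2 + h
H(o, Q) = -8 + 2*Q + 2*o (H(o, Q) = 2*((o + Q) - 4) = 2*((Q + o) - 4) = 2*(-4 + Q + o) = -8 + 2*Q + 2*o)
E(C, q) = 4*C
T(v) = -2 (T(v) = -2 + (v - v)/3 = -2 + (⅓)*0 = -2 + 0 = -2)
S = 0 (S = (33*(2 - 2))*0 = (33*0)*0 = 0*0 = 0)
1/(S + T(E(H(-2, 1), -15))) = 1/(0 - 2) = 1/(-2) = -½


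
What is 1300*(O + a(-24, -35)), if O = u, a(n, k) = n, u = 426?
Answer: 522600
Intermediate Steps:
O = 426
1300*(O + a(-24, -35)) = 1300*(426 - 24) = 1300*402 = 522600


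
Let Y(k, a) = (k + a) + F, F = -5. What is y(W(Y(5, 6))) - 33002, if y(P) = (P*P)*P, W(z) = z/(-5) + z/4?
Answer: -33001973/1000 ≈ -33002.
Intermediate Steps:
Y(k, a) = -5 + a + k (Y(k, a) = (k + a) - 5 = (a + k) - 5 = -5 + a + k)
W(z) = z/20 (W(z) = z*(-1/5) + z*(1/4) = -z/5 + z/4 = z/20)
y(P) = P**3 (y(P) = P**2*P = P**3)
y(W(Y(5, 6))) - 33002 = ((-5 + 6 + 5)/20)**3 - 33002 = ((1/20)*6)**3 - 33002 = (3/10)**3 - 33002 = 27/1000 - 33002 = -33001973/1000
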